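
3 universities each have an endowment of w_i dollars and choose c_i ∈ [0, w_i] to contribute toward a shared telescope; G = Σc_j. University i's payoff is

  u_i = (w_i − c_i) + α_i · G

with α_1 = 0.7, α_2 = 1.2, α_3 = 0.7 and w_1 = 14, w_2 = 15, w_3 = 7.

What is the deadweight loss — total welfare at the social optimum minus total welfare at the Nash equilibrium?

33.6

∂u_i/∂c_i = α_i − 1, so university i contributes w_i if α_i > 1, else 0.
α_i > 1 for i ∈ {2}; NE contributions (0, 15, 0), G = 15.
W^NE = Σw_i − G^NE + (Σα_i)·G^NE = 36 + 1.6·15 = 60.
Planner: ∂(Σu_j)/∂c_i = Σα_j − 1 = 1.6 > 0, so everyone contributes w_i; G^SO = 36, W^SO = 36 + 1.6·36 = 93.6.
Deadweight loss = 33.6.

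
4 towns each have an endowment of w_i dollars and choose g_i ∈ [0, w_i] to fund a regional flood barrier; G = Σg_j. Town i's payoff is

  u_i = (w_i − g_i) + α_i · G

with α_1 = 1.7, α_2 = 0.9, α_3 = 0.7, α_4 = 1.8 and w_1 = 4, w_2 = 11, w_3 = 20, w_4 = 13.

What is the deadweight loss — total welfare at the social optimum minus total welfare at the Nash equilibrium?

127.1

∂u_i/∂g_i = α_i − 1, so town i contributes w_i if α_i > 1, else 0.
α_i > 1 for i ∈ {1, 4}; NE contributions (4, 0, 0, 13), G = 17.
W^NE = Σw_i − G^NE + (Σα_i)·G^NE = 48 + 4.1·17 = 117.7.
Planner: ∂(Σu_j)/∂g_i = Σα_j − 1 = 4.1 > 0, so everyone contributes w_i; G^SO = 48, W^SO = 48 + 4.1·48 = 244.8.
Deadweight loss = 127.1.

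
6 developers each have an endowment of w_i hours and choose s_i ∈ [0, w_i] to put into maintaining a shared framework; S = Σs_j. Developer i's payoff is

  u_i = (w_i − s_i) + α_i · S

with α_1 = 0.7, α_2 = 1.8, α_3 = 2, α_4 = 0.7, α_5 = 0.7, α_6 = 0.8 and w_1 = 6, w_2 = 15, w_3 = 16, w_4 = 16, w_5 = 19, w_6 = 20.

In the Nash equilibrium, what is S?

31

∂u_i/∂s_i = α_i − 1, so developer i contributes w_i if α_i > 1, else 0.
α_i > 1 for i ∈ {2, 3}; NE contributions (0, 15, 16, 0, 0, 0), S = 31.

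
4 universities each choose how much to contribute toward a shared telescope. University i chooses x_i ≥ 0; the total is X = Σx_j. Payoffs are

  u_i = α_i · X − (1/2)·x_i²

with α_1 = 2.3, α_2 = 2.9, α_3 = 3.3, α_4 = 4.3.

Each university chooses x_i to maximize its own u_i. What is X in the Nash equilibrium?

University i's FOC: ∂u_i/∂x_i = α_i − x_i = 0, so x_i* = α_i.
NE contributions = (2.3, 2.9, 3.3, 4.3); X = 12.8.

12.8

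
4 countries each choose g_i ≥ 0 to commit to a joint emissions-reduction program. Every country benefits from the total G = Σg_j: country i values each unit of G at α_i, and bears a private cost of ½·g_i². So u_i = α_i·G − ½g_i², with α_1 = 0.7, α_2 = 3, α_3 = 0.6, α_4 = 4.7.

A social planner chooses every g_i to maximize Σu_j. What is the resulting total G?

Planner FOC: ∂(Σu_j)/∂g_i = (Σα_j) − g_i = 0, so g_i^SO = Σα_j = 9 for every i; G^SO = 36.

36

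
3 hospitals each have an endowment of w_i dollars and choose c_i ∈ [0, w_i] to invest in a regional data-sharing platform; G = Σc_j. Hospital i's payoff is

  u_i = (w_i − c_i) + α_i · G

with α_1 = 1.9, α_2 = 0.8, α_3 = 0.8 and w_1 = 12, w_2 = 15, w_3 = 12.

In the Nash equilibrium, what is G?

∂u_i/∂c_i = α_i − 1, so hospital i contributes w_i if α_i > 1, else 0.
α_i > 1 for i ∈ {1}; NE contributions (12, 0, 0), G = 12.

12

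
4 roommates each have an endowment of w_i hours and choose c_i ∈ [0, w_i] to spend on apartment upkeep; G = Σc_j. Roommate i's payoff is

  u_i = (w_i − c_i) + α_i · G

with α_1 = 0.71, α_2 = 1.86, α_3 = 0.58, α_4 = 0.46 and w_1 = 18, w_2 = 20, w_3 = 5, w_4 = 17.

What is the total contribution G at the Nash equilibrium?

20

∂u_i/∂c_i = α_i − 1, so roommate i contributes w_i if α_i > 1, else 0.
α_i > 1 for i ∈ {2}; NE contributions (0, 20, 0, 0), G = 20.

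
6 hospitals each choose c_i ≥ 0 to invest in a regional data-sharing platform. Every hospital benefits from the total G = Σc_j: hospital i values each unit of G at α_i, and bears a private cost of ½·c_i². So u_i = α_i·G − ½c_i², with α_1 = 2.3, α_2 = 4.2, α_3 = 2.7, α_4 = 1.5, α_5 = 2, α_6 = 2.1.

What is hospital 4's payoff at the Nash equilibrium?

Hospital i's FOC: ∂u_i/∂c_i = α_i − c_i = 0, so c_i* = α_i.
NE contributions = (2.3, 4.2, 2.7, 1.5, 2, 2.1); G = 14.8.
u_4 = α_4·G − ½·(c_4)² = 1.5·14.8 − ½·1.5² = 21.075.

21.075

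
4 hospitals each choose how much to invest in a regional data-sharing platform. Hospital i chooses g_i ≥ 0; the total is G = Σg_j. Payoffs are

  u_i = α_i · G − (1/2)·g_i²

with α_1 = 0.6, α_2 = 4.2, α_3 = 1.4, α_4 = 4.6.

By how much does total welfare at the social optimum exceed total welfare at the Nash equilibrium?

137.2

Hospital i's FOC: ∂u_i/∂g_i = α_i − g_i = 0, so g_i* = α_i.
NE contributions = (0.6, 4.2, 1.4, 4.6); G = 10.8.
W^NE = (Σα)·G − ½Σα_i² = 10.8² − ½·41.12 = 96.08.
Planner sets g_i = Σα_j = 10.8 for every i, so G^SO = 4·10.8 = 43.2.
W^SO = (Σα)·G^SO − ½·4·(Σα)² = (4/2)·10.8² = 233.28.
Deadweight loss = W^SO − W^NE = 137.2.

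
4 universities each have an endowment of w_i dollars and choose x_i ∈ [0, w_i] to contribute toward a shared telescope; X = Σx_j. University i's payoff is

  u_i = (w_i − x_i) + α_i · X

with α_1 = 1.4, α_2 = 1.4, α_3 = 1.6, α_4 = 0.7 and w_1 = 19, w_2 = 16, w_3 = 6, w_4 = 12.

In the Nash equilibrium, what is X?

41

∂u_i/∂x_i = α_i − 1, so university i contributes w_i if α_i > 1, else 0.
α_i > 1 for i ∈ {1, 2, 3}; NE contributions (19, 16, 6, 0), X = 41.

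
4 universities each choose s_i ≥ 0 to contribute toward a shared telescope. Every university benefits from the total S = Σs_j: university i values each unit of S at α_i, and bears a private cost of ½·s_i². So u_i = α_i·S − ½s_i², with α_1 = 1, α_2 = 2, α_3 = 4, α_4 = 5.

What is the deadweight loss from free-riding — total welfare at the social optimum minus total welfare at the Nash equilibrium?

University i's FOC: ∂u_i/∂s_i = α_i − s_i = 0, so s_i* = α_i.
NE contributions = (1, 2, 4, 5); S = 12.
W^NE = (Σα)·S − ½Σα_i² = 12² − ½·46 = 121.
Planner sets s_i = Σα_j = 12 for every i, so S^SO = 4·12 = 48.
W^SO = (Σα)·S^SO − ½·4·(Σα)² = (4/2)·12² = 288.
Deadweight loss = W^SO − W^NE = 167.

167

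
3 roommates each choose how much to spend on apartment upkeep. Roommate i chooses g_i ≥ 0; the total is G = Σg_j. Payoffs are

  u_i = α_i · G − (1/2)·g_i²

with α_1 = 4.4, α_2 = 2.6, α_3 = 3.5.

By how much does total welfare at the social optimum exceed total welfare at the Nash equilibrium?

74.31

Roommate i's FOC: ∂u_i/∂g_i = α_i − g_i = 0, so g_i* = α_i.
NE contributions = (4.4, 2.6, 3.5); G = 10.5.
W^NE = (Σα)·G − ½Σα_i² = 10.5² − ½·38.37 = 91.065.
Planner sets g_i = Σα_j = 10.5 for every i, so G^SO = 3·10.5 = 31.5.
W^SO = (Σα)·G^SO − ½·3·(Σα)² = (3/2)·10.5² = 165.375.
Deadweight loss = W^SO − W^NE = 74.31.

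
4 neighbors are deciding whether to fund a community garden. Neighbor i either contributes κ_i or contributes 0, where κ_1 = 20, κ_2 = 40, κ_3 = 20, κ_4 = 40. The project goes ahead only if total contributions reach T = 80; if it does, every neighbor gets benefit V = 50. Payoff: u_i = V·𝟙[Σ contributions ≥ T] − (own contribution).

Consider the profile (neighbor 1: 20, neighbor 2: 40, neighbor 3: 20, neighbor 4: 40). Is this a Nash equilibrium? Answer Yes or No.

No

Total = 120 ≥ 80: provided.
Neighbor 1 (pledges 20, payoff 30): dropping to 0 → total 100, payoff 50. Profitable deviation.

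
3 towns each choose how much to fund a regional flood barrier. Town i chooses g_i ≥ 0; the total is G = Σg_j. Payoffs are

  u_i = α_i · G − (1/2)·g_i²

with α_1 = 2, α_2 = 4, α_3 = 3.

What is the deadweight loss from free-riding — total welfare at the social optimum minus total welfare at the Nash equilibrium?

Town i's FOC: ∂u_i/∂g_i = α_i − g_i = 0, so g_i* = α_i.
NE contributions = (2, 4, 3); G = 9.
W^NE = (Σα)·G − ½Σα_i² = 9² − ½·29 = 66.5.
Planner sets g_i = Σα_j = 9 for every i, so G^SO = 3·9 = 27.
W^SO = (Σα)·G^SO − ½·3·(Σα)² = (3/2)·9² = 121.5.
Deadweight loss = W^SO − W^NE = 55.

55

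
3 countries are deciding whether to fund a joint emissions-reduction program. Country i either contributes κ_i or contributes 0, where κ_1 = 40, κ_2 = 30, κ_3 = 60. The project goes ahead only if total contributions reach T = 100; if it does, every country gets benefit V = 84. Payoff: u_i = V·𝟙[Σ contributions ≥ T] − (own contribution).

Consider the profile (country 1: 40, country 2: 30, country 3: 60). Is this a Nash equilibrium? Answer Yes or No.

Total = 130 ≥ 100: provided.
Country 1 (pledges 40, payoff 44): dropping to 0 → total 90, payoff 0. No gain.
Country 2 (pledges 30, payoff 54): dropping to 0 → total 100, payoff 84. Profitable deviation.

No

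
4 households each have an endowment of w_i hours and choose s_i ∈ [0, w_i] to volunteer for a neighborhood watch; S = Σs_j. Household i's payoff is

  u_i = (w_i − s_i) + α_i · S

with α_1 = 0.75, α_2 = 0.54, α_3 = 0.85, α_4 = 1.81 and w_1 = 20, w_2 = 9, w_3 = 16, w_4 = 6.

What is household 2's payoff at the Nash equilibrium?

12.24

∂u_i/∂s_i = α_i − 1, so household i contributes w_i if α_i > 1, else 0.
α_i > 1 for i ∈ {4}; NE contributions (0, 0, 0, 6), S = 6.
u_2 = (9 − 0) + 0.54·6 = 12.24.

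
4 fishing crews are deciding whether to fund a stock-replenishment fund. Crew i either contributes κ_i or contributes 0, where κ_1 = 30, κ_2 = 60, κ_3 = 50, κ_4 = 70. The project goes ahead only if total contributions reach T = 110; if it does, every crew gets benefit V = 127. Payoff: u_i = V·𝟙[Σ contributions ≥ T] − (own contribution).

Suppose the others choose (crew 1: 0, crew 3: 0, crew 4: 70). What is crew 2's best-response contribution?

60

Others' total = 70. Contributing 60 brings total to 130 ≥ 110: gain V − κ_2 = 67.
Best response: 60.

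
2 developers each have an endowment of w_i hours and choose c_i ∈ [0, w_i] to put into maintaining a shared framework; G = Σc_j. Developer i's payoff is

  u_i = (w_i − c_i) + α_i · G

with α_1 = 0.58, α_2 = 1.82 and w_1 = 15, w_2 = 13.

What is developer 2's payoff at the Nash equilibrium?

∂u_i/∂c_i = α_i − 1, so developer i contributes w_i if α_i > 1, else 0.
α_i > 1 for i ∈ {2}; NE contributions (0, 13), G = 13.
u_2 = (13 − 13) + 1.82·13 = 23.66.

23.66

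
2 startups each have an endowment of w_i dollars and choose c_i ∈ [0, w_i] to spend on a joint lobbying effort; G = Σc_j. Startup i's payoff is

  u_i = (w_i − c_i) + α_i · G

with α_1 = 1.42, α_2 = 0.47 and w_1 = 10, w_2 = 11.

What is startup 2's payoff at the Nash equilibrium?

∂u_i/∂c_i = α_i − 1, so startup i contributes w_i if α_i > 1, else 0.
α_i > 1 for i ∈ {1}; NE contributions (10, 0), G = 10.
u_2 = (11 − 0) + 0.47·10 = 15.7.

15.7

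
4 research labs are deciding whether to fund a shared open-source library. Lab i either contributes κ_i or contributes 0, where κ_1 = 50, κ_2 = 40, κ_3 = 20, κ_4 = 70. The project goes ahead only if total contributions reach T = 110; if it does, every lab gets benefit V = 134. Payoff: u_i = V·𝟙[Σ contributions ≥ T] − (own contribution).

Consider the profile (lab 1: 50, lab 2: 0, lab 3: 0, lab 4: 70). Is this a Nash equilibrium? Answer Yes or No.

Total = 120 ≥ 110: provided.
Lab 1 (pledges 50, payoff 84): dropping to 0 → total 70, payoff 0. No gain.
Lab 2 (pledges 0, payoff 134): pledging 40 → total 160, payoff 94. No gain.
Lab 3 (pledges 0, payoff 134): pledging 20 → total 140, payoff 114. No gain.
Lab 4 (pledges 70, payoff 64): dropping to 0 → total 50, payoff 0. No gain.

Yes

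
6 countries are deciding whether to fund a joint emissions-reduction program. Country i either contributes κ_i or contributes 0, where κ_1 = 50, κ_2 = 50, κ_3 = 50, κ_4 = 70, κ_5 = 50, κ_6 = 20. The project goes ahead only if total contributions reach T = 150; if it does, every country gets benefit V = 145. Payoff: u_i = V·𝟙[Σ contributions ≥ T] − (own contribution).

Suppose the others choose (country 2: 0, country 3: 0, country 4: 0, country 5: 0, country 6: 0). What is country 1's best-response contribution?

0

Others' total = 0. Even contributing 50 gives 50 < 150: no benefit either way.
Best response: 0.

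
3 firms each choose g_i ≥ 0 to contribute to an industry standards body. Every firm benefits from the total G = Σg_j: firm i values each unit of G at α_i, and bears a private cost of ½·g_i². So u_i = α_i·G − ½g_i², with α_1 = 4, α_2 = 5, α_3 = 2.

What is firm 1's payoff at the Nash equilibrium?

36

Firm i's FOC: ∂u_i/∂g_i = α_i − g_i = 0, so g_i* = α_i.
NE contributions = (4, 5, 2); G = 11.
u_1 = α_1·G − ½·(g_1)² = 4·11 − ½·4² = 36.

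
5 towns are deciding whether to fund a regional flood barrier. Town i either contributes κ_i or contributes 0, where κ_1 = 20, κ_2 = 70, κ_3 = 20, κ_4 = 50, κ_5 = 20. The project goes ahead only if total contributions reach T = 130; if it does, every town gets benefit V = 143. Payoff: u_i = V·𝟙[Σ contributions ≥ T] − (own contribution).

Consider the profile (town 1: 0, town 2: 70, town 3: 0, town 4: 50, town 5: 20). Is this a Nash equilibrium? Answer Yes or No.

Yes

Total = 140 ≥ 130: provided.
Town 1 (pledges 0, payoff 143): pledging 20 → total 160, payoff 123. No gain.
Town 2 (pledges 70, payoff 73): dropping to 0 → total 70, payoff 0. No gain.
Town 3 (pledges 0, payoff 143): pledging 20 → total 160, payoff 123. No gain.
Town 4 (pledges 50, payoff 93): dropping to 0 → total 90, payoff 0. No gain.
Town 5 (pledges 20, payoff 123): dropping to 0 → total 120, payoff 0. No gain.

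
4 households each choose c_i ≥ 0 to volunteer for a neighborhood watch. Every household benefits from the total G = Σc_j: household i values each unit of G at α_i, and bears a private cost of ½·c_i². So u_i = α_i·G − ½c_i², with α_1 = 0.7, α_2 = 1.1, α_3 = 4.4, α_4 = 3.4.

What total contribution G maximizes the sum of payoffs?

Planner FOC: ∂(Σu_j)/∂c_i = (Σα_j) − c_i = 0, so c_i^SO = Σα_j = 9.6 for every i; G^SO = 38.4.

38.4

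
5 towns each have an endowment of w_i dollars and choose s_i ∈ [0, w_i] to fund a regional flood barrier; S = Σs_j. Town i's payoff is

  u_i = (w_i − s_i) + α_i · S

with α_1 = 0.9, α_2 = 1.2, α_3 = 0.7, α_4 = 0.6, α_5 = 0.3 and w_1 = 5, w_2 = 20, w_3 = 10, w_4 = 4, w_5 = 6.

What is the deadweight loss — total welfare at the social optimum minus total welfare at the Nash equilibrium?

∂u_i/∂s_i = α_i − 1, so town i contributes w_i if α_i > 1, else 0.
α_i > 1 for i ∈ {2}; NE contributions (0, 20, 0, 0, 0), S = 20.
W^NE = Σw_i − S^NE + (Σα_i)·S^NE = 45 + 2.7·20 = 99.
Planner: ∂(Σu_j)/∂s_i = Σα_j − 1 = 2.7 > 0, so everyone contributes w_i; S^SO = 45, W^SO = 45 + 2.7·45 = 166.5.
Deadweight loss = 67.5.

67.5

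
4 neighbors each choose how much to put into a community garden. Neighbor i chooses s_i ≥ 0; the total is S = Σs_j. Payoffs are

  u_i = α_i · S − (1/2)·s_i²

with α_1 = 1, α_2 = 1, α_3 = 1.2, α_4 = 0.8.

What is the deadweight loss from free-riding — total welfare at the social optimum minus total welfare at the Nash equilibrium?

Neighbor i's FOC: ∂u_i/∂s_i = α_i − s_i = 0, so s_i* = α_i.
NE contributions = (1, 1, 1.2, 0.8); S = 4.
W^NE = (Σα)·S − ½Σα_i² = 4² − ½·4.08 = 13.96.
Planner sets s_i = Σα_j = 4 for every i, so S^SO = 4·4 = 16.
W^SO = (Σα)·S^SO − ½·4·(Σα)² = (4/2)·4² = 32.
Deadweight loss = W^SO − W^NE = 18.04.

18.04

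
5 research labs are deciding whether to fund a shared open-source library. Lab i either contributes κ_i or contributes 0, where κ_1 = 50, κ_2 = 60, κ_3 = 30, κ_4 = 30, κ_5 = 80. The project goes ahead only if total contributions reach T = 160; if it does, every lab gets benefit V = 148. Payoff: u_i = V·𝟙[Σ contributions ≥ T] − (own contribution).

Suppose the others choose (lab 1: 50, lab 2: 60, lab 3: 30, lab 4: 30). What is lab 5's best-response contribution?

Others' total = 170 ≥ 160; contributing adds cost 80 for no extra benefit.
Best response: 0.

0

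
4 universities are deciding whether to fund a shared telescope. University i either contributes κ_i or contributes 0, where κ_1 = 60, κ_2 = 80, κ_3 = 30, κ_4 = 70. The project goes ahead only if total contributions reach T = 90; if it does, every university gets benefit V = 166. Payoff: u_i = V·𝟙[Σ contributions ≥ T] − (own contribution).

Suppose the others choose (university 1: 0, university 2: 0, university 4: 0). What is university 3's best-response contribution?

Others' total = 0. Even contributing 30 gives 30 < 90: no benefit either way.
Best response: 0.

0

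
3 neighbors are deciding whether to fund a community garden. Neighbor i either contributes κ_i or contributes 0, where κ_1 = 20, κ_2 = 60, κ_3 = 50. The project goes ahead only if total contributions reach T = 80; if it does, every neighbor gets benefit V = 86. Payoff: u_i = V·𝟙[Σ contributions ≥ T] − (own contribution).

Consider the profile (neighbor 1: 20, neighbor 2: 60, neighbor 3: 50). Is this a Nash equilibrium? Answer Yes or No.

No

Total = 130 ≥ 80: provided.
Neighbor 1 (pledges 20, payoff 66): dropping to 0 → total 110, payoff 86. Profitable deviation.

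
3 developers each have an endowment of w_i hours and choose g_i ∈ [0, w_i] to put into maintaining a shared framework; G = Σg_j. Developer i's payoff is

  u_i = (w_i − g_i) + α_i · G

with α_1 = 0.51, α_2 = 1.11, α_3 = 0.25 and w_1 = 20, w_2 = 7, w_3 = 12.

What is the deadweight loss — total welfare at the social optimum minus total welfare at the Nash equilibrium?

∂u_i/∂g_i = α_i − 1, so developer i contributes w_i if α_i > 1, else 0.
α_i > 1 for i ∈ {2}; NE contributions (0, 7, 0), G = 7.
W^NE = Σw_i − G^NE + (Σα_i)·G^NE = 39 + 0.87·7 = 45.09.
Planner: ∂(Σu_j)/∂g_i = Σα_j − 1 = 0.87 > 0, so everyone contributes w_i; G^SO = 39, W^SO = 39 + 0.87·39 = 72.93.
Deadweight loss = 27.84.

27.84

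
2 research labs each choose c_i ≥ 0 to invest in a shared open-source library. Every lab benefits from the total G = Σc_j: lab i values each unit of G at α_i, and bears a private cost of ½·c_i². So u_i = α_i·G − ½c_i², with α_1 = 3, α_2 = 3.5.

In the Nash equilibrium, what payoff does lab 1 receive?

15

Lab i's FOC: ∂u_i/∂c_i = α_i − c_i = 0, so c_i* = α_i.
NE contributions = (3, 3.5); G = 6.5.
u_1 = α_1·G − ½·(c_1)² = 3·6.5 − ½·3² = 15.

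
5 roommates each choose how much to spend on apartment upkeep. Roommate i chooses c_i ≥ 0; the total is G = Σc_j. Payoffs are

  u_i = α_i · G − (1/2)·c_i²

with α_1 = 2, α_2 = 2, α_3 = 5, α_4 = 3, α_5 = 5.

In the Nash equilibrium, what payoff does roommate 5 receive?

72.5

Roommate i's FOC: ∂u_i/∂c_i = α_i − c_i = 0, so c_i* = α_i.
NE contributions = (2, 2, 5, 3, 5); G = 17.
u_5 = α_5·G − ½·(c_5)² = 5·17 − ½·5² = 72.5.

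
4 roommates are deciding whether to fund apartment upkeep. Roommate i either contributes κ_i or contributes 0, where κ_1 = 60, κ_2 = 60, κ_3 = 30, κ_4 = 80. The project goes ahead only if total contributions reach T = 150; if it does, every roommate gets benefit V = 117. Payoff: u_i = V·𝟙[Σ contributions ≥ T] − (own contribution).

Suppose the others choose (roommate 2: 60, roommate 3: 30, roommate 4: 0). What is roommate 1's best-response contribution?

Others' total = 90. Contributing 60 brings total to 150 ≥ 150: gain V − κ_1 = 57.
Best response: 60.

60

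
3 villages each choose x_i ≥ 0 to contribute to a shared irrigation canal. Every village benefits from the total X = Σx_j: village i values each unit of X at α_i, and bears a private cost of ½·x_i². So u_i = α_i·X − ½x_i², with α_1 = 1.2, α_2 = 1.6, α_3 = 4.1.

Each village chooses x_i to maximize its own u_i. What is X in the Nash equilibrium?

Village i's FOC: ∂u_i/∂x_i = α_i − x_i = 0, so x_i* = α_i.
NE contributions = (1.2, 1.6, 4.1); X = 6.9.

6.9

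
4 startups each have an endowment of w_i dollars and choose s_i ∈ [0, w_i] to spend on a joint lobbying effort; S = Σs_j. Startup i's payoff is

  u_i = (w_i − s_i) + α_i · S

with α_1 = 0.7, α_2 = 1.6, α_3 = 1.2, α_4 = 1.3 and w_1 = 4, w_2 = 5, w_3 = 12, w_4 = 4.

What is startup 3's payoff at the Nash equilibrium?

25.2

∂u_i/∂s_i = α_i − 1, so startup i contributes w_i if α_i > 1, else 0.
α_i > 1 for i ∈ {2, 3, 4}; NE contributions (0, 5, 12, 4), S = 21.
u_3 = (12 − 12) + 1.2·21 = 25.2.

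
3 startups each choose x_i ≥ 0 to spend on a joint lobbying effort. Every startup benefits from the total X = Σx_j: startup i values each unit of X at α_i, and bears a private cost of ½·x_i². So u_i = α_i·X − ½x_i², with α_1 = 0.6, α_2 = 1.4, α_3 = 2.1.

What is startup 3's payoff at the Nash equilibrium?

Startup i's FOC: ∂u_i/∂x_i = α_i − x_i = 0, so x_i* = α_i.
NE contributions = (0.6, 1.4, 2.1); X = 4.1.
u_3 = α_3·X − ½·(x_3)² = 2.1·4.1 − ½·2.1² = 6.405.

6.405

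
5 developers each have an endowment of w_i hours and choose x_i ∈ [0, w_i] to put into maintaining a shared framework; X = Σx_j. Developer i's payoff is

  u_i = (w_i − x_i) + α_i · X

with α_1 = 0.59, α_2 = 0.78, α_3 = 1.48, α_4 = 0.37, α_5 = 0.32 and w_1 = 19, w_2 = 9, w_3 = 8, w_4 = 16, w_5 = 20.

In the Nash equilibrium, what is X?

8

∂u_i/∂x_i = α_i − 1, so developer i contributes w_i if α_i > 1, else 0.
α_i > 1 for i ∈ {3}; NE contributions (0, 0, 8, 0, 0), X = 8.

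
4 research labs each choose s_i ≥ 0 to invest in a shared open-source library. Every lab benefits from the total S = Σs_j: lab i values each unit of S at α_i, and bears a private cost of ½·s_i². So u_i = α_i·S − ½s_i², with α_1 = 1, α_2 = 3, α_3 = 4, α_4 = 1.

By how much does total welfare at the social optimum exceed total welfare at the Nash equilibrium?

94.5

Lab i's FOC: ∂u_i/∂s_i = α_i − s_i = 0, so s_i* = α_i.
NE contributions = (1, 3, 4, 1); S = 9.
W^NE = (Σα)·S − ½Σα_i² = 9² − ½·27 = 67.5.
Planner sets s_i = Σα_j = 9 for every i, so S^SO = 4·9 = 36.
W^SO = (Σα)·S^SO − ½·4·(Σα)² = (4/2)·9² = 162.
Deadweight loss = W^SO − W^NE = 94.5.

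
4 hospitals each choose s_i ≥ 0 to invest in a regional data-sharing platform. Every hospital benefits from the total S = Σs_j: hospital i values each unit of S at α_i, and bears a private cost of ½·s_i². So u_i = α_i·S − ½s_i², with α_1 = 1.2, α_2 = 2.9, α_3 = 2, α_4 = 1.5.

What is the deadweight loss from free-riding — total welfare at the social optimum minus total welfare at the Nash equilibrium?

Hospital i's FOC: ∂u_i/∂s_i = α_i − s_i = 0, so s_i* = α_i.
NE contributions = (1.2, 2.9, 2, 1.5); S = 7.6.
W^NE = (Σα)·S − ½Σα_i² = 7.6² − ½·16.1 = 49.71.
Planner sets s_i = Σα_j = 7.6 for every i, so S^SO = 4·7.6 = 30.4.
W^SO = (Σα)·S^SO − ½·4·(Σα)² = (4/2)·7.6² = 115.52.
Deadweight loss = W^SO − W^NE = 65.81.

65.81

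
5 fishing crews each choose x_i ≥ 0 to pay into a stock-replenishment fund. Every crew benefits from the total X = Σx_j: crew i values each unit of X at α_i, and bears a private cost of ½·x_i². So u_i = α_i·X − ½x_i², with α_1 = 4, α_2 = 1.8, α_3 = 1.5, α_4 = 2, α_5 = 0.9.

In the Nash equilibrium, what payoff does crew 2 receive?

16.74

Crew i's FOC: ∂u_i/∂x_i = α_i − x_i = 0, so x_i* = α_i.
NE contributions = (4, 1.8, 1.5, 2, 0.9); X = 10.2.
u_2 = α_2·X − ½·(x_2)² = 1.8·10.2 − ½·1.8² = 16.74.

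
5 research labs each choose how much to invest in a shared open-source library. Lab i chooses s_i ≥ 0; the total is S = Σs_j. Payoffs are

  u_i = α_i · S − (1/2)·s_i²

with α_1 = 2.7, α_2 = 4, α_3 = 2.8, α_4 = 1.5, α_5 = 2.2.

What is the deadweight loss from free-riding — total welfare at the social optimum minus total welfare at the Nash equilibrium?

Lab i's FOC: ∂u_i/∂s_i = α_i − s_i = 0, so s_i* = α_i.
NE contributions = (2.7, 4, 2.8, 1.5, 2.2); S = 13.2.
W^NE = (Σα)·S − ½Σα_i² = 13.2² − ½·38.22 = 155.13.
Planner sets s_i = Σα_j = 13.2 for every i, so S^SO = 5·13.2 = 66.
W^SO = (Σα)·S^SO − ½·5·(Σα)² = (5/2)·13.2² = 435.6.
Deadweight loss = W^SO − W^NE = 280.47.

280.47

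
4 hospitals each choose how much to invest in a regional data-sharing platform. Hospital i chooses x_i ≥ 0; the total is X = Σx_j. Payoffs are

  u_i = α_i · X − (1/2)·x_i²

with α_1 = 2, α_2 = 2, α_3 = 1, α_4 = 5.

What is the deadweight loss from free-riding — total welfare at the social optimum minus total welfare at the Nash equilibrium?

Hospital i's FOC: ∂u_i/∂x_i = α_i − x_i = 0, so x_i* = α_i.
NE contributions = (2, 2, 1, 5); X = 10.
W^NE = (Σα)·X − ½Σα_i² = 10² − ½·34 = 83.
Planner sets x_i = Σα_j = 10 for every i, so X^SO = 4·10 = 40.
W^SO = (Σα)·X^SO − ½·4·(Σα)² = (4/2)·10² = 200.
Deadweight loss = W^SO − W^NE = 117.

117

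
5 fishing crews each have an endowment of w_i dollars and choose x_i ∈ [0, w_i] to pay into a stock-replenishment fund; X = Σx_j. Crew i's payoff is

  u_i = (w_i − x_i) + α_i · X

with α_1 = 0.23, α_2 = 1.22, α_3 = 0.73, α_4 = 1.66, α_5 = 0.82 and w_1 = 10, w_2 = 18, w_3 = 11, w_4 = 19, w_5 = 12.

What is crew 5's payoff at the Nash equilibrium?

42.34

∂u_i/∂x_i = α_i − 1, so crew i contributes w_i if α_i > 1, else 0.
α_i > 1 for i ∈ {2, 4}; NE contributions (0, 18, 0, 19, 0), X = 37.
u_5 = (12 − 0) + 0.82·37 = 42.34.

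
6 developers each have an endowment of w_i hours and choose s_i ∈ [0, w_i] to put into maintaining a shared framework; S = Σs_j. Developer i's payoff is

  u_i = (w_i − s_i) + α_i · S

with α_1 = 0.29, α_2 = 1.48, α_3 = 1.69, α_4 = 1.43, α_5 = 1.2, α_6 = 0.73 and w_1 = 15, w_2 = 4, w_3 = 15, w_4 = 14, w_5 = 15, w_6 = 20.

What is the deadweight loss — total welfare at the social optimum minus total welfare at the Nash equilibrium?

203.7

∂u_i/∂s_i = α_i − 1, so developer i contributes w_i if α_i > 1, else 0.
α_i > 1 for i ∈ {2, 3, 4, 5}; NE contributions (0, 4, 15, 14, 15, 0), S = 48.
W^NE = Σw_i − S^NE + (Σα_i)·S^NE = 83 + 5.82·48 = 362.36.
Planner: ∂(Σu_j)/∂s_i = Σα_j − 1 = 5.82 > 0, so everyone contributes w_i; S^SO = 83, W^SO = 83 + 5.82·83 = 566.06.
Deadweight loss = 203.7.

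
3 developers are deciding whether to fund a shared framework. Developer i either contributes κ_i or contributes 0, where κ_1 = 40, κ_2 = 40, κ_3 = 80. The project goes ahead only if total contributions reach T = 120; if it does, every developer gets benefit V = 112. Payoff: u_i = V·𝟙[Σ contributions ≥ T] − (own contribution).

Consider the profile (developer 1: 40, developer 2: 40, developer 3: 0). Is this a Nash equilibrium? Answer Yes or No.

Total = 80 < 120: not provided.
Developer 1 (pledges 40, payoff -40): dropping to 0 → total 40, payoff 0. Profitable deviation.

No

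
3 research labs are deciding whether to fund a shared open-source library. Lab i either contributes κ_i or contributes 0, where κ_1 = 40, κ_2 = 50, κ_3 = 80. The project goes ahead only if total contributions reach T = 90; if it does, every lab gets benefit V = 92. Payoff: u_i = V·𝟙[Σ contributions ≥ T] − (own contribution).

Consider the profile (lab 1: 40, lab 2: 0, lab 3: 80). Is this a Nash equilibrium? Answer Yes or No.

Total = 120 ≥ 90: provided.
Lab 1 (pledges 40, payoff 52): dropping to 0 → total 80, payoff 0. No gain.
Lab 2 (pledges 0, payoff 92): pledging 50 → total 170, payoff 42. No gain.
Lab 3 (pledges 80, payoff 12): dropping to 0 → total 40, payoff 0. No gain.

Yes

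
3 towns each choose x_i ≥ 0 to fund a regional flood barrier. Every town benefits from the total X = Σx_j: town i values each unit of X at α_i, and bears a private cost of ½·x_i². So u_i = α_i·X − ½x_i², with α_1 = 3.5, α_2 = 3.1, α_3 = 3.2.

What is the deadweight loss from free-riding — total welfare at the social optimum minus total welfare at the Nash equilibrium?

64.07

Town i's FOC: ∂u_i/∂x_i = α_i − x_i = 0, so x_i* = α_i.
NE contributions = (3.5, 3.1, 3.2); X = 9.8.
W^NE = (Σα)·X − ½Σα_i² = 9.8² − ½·32.1 = 79.99.
Planner sets x_i = Σα_j = 9.8 for every i, so X^SO = 3·9.8 = 29.4.
W^SO = (Σα)·X^SO − ½·3·(Σα)² = (3/2)·9.8² = 144.06.
Deadweight loss = W^SO − W^NE = 64.07.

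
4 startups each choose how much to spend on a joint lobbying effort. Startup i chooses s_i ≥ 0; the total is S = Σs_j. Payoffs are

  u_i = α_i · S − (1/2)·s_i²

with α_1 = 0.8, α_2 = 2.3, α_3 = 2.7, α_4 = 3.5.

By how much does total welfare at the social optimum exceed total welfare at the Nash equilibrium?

Startup i's FOC: ∂u_i/∂s_i = α_i − s_i = 0, so s_i* = α_i.
NE contributions = (0.8, 2.3, 2.7, 3.5); S = 9.3.
W^NE = (Σα)·S − ½Σα_i² = 9.3² − ½·25.47 = 73.755.
Planner sets s_i = Σα_j = 9.3 for every i, so S^SO = 4·9.3 = 37.2.
W^SO = (Σα)·S^SO − ½·4·(Σα)² = (4/2)·9.3² = 172.98.
Deadweight loss = W^SO − W^NE = 99.225.

99.225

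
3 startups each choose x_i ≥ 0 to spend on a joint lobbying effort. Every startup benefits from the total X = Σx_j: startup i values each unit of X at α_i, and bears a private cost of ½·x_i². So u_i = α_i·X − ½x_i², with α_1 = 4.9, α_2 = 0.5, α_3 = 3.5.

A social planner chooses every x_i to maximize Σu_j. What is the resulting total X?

26.7

Planner FOC: ∂(Σu_j)/∂x_i = (Σα_j) − x_i = 0, so x_i^SO = Σα_j = 8.9 for every i; X^SO = 26.7.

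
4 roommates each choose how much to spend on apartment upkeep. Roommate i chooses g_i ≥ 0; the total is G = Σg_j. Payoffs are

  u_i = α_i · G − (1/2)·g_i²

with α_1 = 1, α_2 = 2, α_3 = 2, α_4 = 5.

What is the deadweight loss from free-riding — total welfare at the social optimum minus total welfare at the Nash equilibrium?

117

Roommate i's FOC: ∂u_i/∂g_i = α_i − g_i = 0, so g_i* = α_i.
NE contributions = (1, 2, 2, 5); G = 10.
W^NE = (Σα)·G − ½Σα_i² = 10² − ½·34 = 83.
Planner sets g_i = Σα_j = 10 for every i, so G^SO = 4·10 = 40.
W^SO = (Σα)·G^SO − ½·4·(Σα)² = (4/2)·10² = 200.
Deadweight loss = W^SO − W^NE = 117.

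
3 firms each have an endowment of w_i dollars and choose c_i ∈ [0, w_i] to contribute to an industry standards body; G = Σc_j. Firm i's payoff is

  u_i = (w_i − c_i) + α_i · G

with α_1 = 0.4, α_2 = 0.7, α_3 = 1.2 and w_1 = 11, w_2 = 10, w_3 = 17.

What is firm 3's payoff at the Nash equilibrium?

20.4

∂u_i/∂c_i = α_i − 1, so firm i contributes w_i if α_i > 1, else 0.
α_i > 1 for i ∈ {3}; NE contributions (0, 0, 17), G = 17.
u_3 = (17 − 17) + 1.2·17 = 20.4.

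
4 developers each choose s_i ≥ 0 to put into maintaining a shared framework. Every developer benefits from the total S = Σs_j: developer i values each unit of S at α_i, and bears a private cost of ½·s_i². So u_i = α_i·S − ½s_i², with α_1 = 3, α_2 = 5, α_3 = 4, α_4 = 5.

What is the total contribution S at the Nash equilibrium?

17

Developer i's FOC: ∂u_i/∂s_i = α_i − s_i = 0, so s_i* = α_i.
NE contributions = (3, 5, 4, 5); S = 17.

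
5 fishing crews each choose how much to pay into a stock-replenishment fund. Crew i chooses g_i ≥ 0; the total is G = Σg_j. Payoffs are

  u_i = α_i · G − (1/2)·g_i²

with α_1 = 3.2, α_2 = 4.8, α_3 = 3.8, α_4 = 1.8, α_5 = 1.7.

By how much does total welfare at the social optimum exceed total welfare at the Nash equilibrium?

378.06

Crew i's FOC: ∂u_i/∂g_i = α_i − g_i = 0, so g_i* = α_i.
NE contributions = (3.2, 4.8, 3.8, 1.8, 1.7); G = 15.3.
W^NE = (Σα)·G − ½Σα_i² = 15.3² − ½·53.85 = 207.165.
Planner sets g_i = Σα_j = 15.3 for every i, so G^SO = 5·15.3 = 76.5.
W^SO = (Σα)·G^SO − ½·5·(Σα)² = (5/2)·15.3² = 585.225.
Deadweight loss = W^SO − W^NE = 378.06.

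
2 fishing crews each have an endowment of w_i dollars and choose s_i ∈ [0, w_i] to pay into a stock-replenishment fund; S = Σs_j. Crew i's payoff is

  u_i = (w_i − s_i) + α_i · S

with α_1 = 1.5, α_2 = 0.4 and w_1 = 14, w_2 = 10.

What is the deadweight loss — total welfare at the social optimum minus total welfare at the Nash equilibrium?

9

∂u_i/∂s_i = α_i − 1, so crew i contributes w_i if α_i > 1, else 0.
α_i > 1 for i ∈ {1}; NE contributions (14, 0), S = 14.
W^NE = Σw_i − S^NE + (Σα_i)·S^NE = 24 + 0.9·14 = 36.6.
Planner: ∂(Σu_j)/∂s_i = Σα_j − 1 = 0.9 > 0, so everyone contributes w_i; S^SO = 24, W^SO = 24 + 0.9·24 = 45.6.
Deadweight loss = 9.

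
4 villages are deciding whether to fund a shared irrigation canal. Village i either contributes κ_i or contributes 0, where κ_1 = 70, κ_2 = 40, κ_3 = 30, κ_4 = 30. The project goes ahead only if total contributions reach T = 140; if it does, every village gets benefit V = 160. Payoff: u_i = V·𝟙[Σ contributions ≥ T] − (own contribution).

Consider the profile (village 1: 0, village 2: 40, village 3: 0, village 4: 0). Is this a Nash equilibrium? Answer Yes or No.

Total = 40 < 140: not provided.
Village 1 (pledges 0, payoff 0): pledging 70 → total 110, payoff -70. No gain.
Village 2 (pledges 40, payoff -40): dropping to 0 → total 0, payoff 0. Profitable deviation.

No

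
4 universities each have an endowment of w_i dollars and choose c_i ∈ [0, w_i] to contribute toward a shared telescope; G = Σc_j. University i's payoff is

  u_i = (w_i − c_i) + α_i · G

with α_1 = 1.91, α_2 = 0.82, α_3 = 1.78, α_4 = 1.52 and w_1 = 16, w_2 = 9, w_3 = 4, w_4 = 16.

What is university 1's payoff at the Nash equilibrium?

∂u_i/∂c_i = α_i − 1, so university i contributes w_i if α_i > 1, else 0.
α_i > 1 for i ∈ {1, 3, 4}; NE contributions (16, 0, 4, 16), G = 36.
u_1 = (16 − 16) + 1.91·36 = 68.76.

68.76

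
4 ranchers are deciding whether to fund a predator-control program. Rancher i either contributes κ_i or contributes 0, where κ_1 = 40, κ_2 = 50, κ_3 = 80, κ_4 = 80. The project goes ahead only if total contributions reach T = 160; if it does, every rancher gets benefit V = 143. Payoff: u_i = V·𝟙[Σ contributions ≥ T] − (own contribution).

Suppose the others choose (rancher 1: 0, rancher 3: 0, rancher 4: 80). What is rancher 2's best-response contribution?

Others' total = 80. Even contributing 50 gives 130 < 160: no benefit either way.
Best response: 0.

0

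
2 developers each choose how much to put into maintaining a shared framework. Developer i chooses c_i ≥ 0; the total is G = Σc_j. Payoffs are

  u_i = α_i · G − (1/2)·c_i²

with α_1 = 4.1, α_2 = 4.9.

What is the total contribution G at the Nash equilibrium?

9

Developer i's FOC: ∂u_i/∂c_i = α_i − c_i = 0, so c_i* = α_i.
NE contributions = (4.1, 4.9); G = 9.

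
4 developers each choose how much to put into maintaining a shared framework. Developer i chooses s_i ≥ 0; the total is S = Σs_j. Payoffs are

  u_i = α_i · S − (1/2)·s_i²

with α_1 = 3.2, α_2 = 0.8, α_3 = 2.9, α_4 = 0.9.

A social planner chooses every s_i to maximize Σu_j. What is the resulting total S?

Planner FOC: ∂(Σu_j)/∂s_i = (Σα_j) − s_i = 0, so s_i^SO = Σα_j = 7.8 for every i; S^SO = 31.2.

31.2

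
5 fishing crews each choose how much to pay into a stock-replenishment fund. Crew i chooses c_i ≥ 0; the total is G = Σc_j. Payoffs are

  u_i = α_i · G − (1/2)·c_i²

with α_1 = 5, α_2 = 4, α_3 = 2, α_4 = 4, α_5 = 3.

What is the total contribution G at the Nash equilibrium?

18

Crew i's FOC: ∂u_i/∂c_i = α_i − c_i = 0, so c_i* = α_i.
NE contributions = (5, 4, 2, 4, 3); G = 18.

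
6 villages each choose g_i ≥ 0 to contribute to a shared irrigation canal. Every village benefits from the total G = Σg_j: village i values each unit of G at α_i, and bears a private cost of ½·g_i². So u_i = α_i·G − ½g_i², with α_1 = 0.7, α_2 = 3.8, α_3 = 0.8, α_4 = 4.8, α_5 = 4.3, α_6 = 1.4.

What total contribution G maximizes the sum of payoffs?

Planner FOC: ∂(Σu_j)/∂g_i = (Σα_j) − g_i = 0, so g_i^SO = Σα_j = 15.8 for every i; G^SO = 94.8.

94.8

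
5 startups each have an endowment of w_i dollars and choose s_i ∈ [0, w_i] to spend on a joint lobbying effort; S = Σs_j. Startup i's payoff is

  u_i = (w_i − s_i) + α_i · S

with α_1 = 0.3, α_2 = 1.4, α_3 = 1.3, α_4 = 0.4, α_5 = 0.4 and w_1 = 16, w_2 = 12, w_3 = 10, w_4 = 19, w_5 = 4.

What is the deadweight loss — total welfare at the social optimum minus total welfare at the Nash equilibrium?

109.2

∂u_i/∂s_i = α_i − 1, so startup i contributes w_i if α_i > 1, else 0.
α_i > 1 for i ∈ {2, 3}; NE contributions (0, 12, 10, 0, 0), S = 22.
W^NE = Σw_i − S^NE + (Σα_i)·S^NE = 61 + 2.8·22 = 122.6.
Planner: ∂(Σu_j)/∂s_i = Σα_j − 1 = 2.8 > 0, so everyone contributes w_i; S^SO = 61, W^SO = 61 + 2.8·61 = 231.8.
Deadweight loss = 109.2.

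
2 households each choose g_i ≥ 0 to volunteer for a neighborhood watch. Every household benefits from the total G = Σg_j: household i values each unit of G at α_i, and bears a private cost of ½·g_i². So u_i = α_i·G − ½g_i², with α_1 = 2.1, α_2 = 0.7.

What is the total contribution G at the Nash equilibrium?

Household i's FOC: ∂u_i/∂g_i = α_i − g_i = 0, so g_i* = α_i.
NE contributions = (2.1, 0.7); G = 2.8.

2.8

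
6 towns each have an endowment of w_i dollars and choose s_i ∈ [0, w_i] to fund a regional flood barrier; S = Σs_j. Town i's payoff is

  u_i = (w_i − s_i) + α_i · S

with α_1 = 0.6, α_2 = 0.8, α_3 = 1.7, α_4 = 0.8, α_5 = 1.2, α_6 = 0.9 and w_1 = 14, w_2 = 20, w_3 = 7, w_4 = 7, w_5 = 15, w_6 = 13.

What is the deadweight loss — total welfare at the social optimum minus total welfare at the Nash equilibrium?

∂u_i/∂s_i = α_i − 1, so town i contributes w_i if α_i > 1, else 0.
α_i > 1 for i ∈ {3, 5}; NE contributions (0, 0, 7, 0, 15, 0), S = 22.
W^NE = Σw_i − S^NE + (Σα_i)·S^NE = 76 + 5·22 = 186.
Planner: ∂(Σu_j)/∂s_i = Σα_j − 1 = 5 > 0, so everyone contributes w_i; S^SO = 76, W^SO = 76 + 5·76 = 456.
Deadweight loss = 270.

270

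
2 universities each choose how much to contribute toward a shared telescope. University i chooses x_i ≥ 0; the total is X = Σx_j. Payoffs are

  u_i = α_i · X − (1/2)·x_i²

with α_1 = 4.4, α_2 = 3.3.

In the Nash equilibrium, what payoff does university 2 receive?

19.965

University i's FOC: ∂u_i/∂x_i = α_i − x_i = 0, so x_i* = α_i.
NE contributions = (4.4, 3.3); X = 7.7.
u_2 = α_2·X − ½·(x_2)² = 3.3·7.7 − ½·3.3² = 19.965.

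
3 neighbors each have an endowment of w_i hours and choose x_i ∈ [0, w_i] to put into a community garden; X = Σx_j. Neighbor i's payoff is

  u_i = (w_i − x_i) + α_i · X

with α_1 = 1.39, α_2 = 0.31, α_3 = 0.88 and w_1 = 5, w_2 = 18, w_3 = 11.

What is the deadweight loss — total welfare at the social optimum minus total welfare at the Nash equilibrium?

45.82

∂u_i/∂x_i = α_i − 1, so neighbor i contributes w_i if α_i > 1, else 0.
α_i > 1 for i ∈ {1}; NE contributions (5, 0, 0), X = 5.
W^NE = Σw_i − X^NE + (Σα_i)·X^NE = 34 + 1.58·5 = 41.9.
Planner: ∂(Σu_j)/∂x_i = Σα_j − 1 = 1.58 > 0, so everyone contributes w_i; X^SO = 34, W^SO = 34 + 1.58·34 = 87.72.
Deadweight loss = 45.82.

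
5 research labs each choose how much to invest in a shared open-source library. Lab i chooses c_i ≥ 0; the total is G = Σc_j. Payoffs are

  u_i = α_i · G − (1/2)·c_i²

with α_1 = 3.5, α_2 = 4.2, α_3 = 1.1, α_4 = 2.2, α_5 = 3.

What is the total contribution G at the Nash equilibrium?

Lab i's FOC: ∂u_i/∂c_i = α_i − c_i = 0, so c_i* = α_i.
NE contributions = (3.5, 4.2, 1.1, 2.2, 3); G = 14.

14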